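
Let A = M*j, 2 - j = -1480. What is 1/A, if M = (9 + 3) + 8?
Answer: 1/29640 ≈ 3.3738e-5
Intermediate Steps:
j = 1482 (j = 2 - 1*(-1480) = 2 + 1480 = 1482)
M = 20 (M = 12 + 8 = 20)
A = 29640 (A = 20*1482 = 29640)
1/A = 1/29640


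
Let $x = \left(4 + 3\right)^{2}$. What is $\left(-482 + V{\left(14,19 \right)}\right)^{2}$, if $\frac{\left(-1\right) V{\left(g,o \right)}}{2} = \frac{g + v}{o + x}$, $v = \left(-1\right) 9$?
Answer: $\frac{268730449}{1156} \approx 2.3247 \cdot 10^{5}$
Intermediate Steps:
$v = -9$
$x = 49$ ($x = 7^{2} = 49$)
$V{\left(g,o \right)} = - \frac{2 \left(-9 + g\right)}{49 + o}$ ($V{\left(g,o \right)} = - 2 \frac{g - 9}{o + 49} = - 2 \frac{-9 + g}{49 + o} = - \frac{2 \left(-9 + g\right)}{49 + o}$)
$\left(-482 + V{\left(14,19 \right)}\right)^{2} = \left(-482 + \frac{2 \left(9 - 14\right)}{49 + 19}\right)^{2} = \left(-482 + \frac{2 \left(9 - 14\right)}{68}\right)^{2} = \left(-482 + 2 \cdot \frac{1}{68} \left(-5\right)\right)^{2} = \left(-482 - \frac{5}{34}\right)^{2} = \left(- \frac{16393}{34}\right)^{2} = \frac{268730449}{1156}$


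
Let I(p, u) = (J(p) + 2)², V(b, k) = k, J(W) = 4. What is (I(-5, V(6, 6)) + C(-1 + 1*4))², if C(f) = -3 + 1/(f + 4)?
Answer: 53824/49 ≈ 1098.4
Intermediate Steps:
I(p, u) = 36 (I(p, u) = (4 + 2)² = 6² = 36)
C(f) = -3 + 1/(4 + f)
(I(-5, V(6, 6)) + C(-1 + 1*4))² = (36 + (-11 - 3*(-1 + 1*4))/(4 + (-1 + 1*4)))² = (36 + (-11 - 3*(-1 + 4))/(4 + (-1 + 4)))² = (36 + (-11 - 3*3)/(4 + 3))² = (36 + (-11 - 9)/7)² = (36 + (⅐)*(-20))² = (36 - 20/7)² = (232/7)² = 53824/49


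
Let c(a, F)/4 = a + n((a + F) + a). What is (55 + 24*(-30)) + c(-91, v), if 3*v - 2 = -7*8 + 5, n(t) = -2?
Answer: -1037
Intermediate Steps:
v = -49/3 (v = ⅔ + (-7*8 + 5)/3 = ⅔ + (-56 + 5)/3 = ⅔ + (⅓)*(-51) = ⅔ - 17 = -49/3 ≈ -16.333)
c(a, F) = -8 + 4*a (c(a, F) = 4*(a - 2) = 4*(-2 + a) = -8 + 4*a)
(55 + 24*(-30)) + c(-91, v) = (55 + 24*(-30)) + (-8 + 4*(-91)) = (55 - 720) + (-8 - 364) = -665 - 372 = -1037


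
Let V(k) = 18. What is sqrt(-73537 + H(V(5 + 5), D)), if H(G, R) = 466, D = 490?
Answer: 3*I*sqrt(8119) ≈ 270.32*I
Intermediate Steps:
sqrt(-73537 + H(V(5 + 5), D)) = sqrt(-73537 + 466) = sqrt(-73071) = 3*I*sqrt(8119)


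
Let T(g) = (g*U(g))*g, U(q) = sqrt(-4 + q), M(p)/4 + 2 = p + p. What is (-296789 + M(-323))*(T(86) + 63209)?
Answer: -18923573629 - 2214221876*sqrt(82) ≈ -3.8974e+10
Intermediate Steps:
M(p) = -8 + 8*p (M(p) = -8 + 4*(p + p) = -8 + 4*(2*p) = -8 + 8*p)
T(g) = g**2*sqrt(-4 + g) (T(g) = (g*sqrt(-4 + g))*g = g**2*sqrt(-4 + g))
(-296789 + M(-323))*(T(86) + 63209) = (-296789 + (-8 + 8*(-323)))*(86**2*sqrt(-4 + 86) + 63209) = (-296789 + (-8 - 2584))*(7396*sqrt(82) + 63209) = (-296789 - 2592)*(63209 + 7396*sqrt(82)) = -299381*(63209 + 7396*sqrt(82)) = -18923573629 - 2214221876*sqrt(82)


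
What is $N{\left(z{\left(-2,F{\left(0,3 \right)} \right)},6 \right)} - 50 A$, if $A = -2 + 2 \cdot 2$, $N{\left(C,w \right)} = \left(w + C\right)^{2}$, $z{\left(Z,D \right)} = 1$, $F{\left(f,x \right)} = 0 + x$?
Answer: $-51$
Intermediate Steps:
$F{\left(f,x \right)} = x$
$N{\left(C,w \right)} = \left(C + w\right)^{2}$
$A = 2$ ($A = -2 + 4 = 2$)
$N{\left(z{\left(-2,F{\left(0,3 \right)} \right)},6 \right)} - 50 A = \left(1 + 6\right)^{2} - 100 = 7^{2} - 100 = 49 - 100 = -51$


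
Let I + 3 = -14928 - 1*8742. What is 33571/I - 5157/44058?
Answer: -533717593/347661678 ≈ -1.5352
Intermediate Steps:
I = -23673 (I = -3 + (-14928 - 1*8742) = -3 + (-14928 - 8742) = -3 - 23670 = -23673)
33571/I - 5157/44058 = 33571/(-23673) - 5157/44058 = 33571*(-1/23673) - 5157*1/44058 = -33571/23673 - 1719/14686 = -533717593/347661678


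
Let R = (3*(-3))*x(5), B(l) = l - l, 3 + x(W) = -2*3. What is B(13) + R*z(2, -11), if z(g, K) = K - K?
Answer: 0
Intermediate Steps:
x(W) = -9 (x(W) = -3 - 2*3 = -3 - 6 = -9)
z(g, K) = 0
B(l) = 0
R = 81 (R = (3*(-3))*(-9) = -9*(-9) = 81)
B(13) + R*z(2, -11) = 0 + 81*0 = 0 + 0 = 0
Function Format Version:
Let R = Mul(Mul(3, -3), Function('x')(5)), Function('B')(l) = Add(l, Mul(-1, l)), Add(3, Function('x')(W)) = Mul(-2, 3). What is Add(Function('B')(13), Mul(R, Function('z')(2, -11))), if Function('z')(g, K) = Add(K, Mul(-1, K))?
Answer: 0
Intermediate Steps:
Function('x')(W) = -9 (Function('x')(W) = Add(-3, Mul(-2, 3)) = Add(-3, -6) = -9)
Function('z')(g, K) = 0
Function('B')(l) = 0
R = 81 (R = Mul(Mul(3, -3), -9) = Mul(-9, -9) = 81)
Add(Function('B')(13), Mul(R, Function('z')(2, -11))) = Add(0, Mul(81, 0)) = Add(0, 0) = 0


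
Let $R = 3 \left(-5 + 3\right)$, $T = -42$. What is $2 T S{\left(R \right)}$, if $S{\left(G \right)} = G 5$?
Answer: $2520$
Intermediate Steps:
$R = -6$ ($R = 3 \left(-2\right) = -6$)
$S{\left(G \right)} = 5 G$
$2 T S{\left(R \right)} = 2 \left(-42\right) 5 \left(-6\right) = \left(-84\right) \left(-30\right) = 2520$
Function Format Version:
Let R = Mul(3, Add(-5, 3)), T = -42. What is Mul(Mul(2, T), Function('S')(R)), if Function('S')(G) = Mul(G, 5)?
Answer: 2520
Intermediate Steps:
R = -6 (R = Mul(3, -2) = -6)
Function('S')(G) = Mul(5, G)
Mul(Mul(2, T), Function('S')(R)) = Mul(Mul(2, -42), Mul(5, -6)) = Mul(-84, -30) = 2520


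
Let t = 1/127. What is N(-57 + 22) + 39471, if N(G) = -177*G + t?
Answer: 5799583/127 ≈ 45666.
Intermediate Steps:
t = 1/127 ≈ 0.0078740
N(G) = 1/127 - 177*G (N(G) = -177*G + 1/127 = 1/127 - 177*G)
N(-57 + 22) + 39471 = (1/127 - 177*(-57 + 22)) + 39471 = (1/127 - 177*(-35)) + 39471 = (1/127 + 6195) + 39471 = 786766/127 + 39471 = 5799583/127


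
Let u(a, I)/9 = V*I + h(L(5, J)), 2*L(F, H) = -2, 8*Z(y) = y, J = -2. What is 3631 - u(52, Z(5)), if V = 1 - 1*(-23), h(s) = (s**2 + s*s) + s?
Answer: 3487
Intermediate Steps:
Z(y) = y/8
L(F, H) = -1 (L(F, H) = (1/2)*(-2) = -1)
h(s) = s + 2*s**2 (h(s) = (s**2 + s**2) + s = 2*s**2 + s = s + 2*s**2)
V = 24 (V = 1 + 23 = 24)
u(a, I) = 9 + 216*I (u(a, I) = 9*(24*I - (1 + 2*(-1))) = 9*(24*I - (1 - 2)) = 9*(24*I - 1*(-1)) = 9*(24*I + 1) = 9*(1 + 24*I) = 9 + 216*I)
3631 - u(52, Z(5)) = 3631 - (9 + 216*((1/8)*5)) = 3631 - (9 + 216*(5/8)) = 3631 - (9 + 135) = 3631 - 1*144 = 3631 - 144 = 3487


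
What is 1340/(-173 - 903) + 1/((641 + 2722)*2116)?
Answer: -2383895911/1914233052 ≈ -1.2454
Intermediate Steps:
1340/(-173 - 903) + 1/((641 + 2722)*2116) = 1340/(-1076) + (1/2116)/3363 = 1340*(-1/1076) + (1/3363)*(1/2116) = -335/269 + 1/7116108 = -2383895911/1914233052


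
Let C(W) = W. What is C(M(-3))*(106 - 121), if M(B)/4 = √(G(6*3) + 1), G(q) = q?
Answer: -60*√19 ≈ -261.53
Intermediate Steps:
M(B) = 4*√19 (M(B) = 4*√(6*3 + 1) = 4*√(18 + 1) = 4*√19)
C(M(-3))*(106 - 121) = (4*√19)*(106 - 121) = (4*√19)*(-15) = -60*√19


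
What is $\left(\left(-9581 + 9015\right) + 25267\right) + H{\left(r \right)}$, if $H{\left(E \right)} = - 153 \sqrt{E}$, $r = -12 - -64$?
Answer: $24701 - 306 \sqrt{13} \approx 23598.0$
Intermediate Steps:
$r = 52$ ($r = -12 + 64 = 52$)
$\left(\left(-9581 + 9015\right) + 25267\right) + H{\left(r \right)} = \left(\left(-9581 + 9015\right) + 25267\right) - 153 \sqrt{52} = \left(-566 + 25267\right) - 153 \cdot 2 \sqrt{13} = 24701 - 306 \sqrt{13}$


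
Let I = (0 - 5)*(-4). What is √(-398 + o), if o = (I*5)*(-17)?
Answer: I*√2098 ≈ 45.804*I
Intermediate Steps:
I = 20 (I = -5*(-4) = 20)
o = -1700 (o = (20*5)*(-17) = 100*(-17) = -1700)
√(-398 + o) = √(-398 - 1700) = √(-2098) = I*√2098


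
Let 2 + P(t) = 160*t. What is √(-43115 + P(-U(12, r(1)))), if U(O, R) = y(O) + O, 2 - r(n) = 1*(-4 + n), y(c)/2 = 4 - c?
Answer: I*√42477 ≈ 206.1*I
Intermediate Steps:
y(c) = 8 - 2*c (y(c) = 2*(4 - c) = 8 - 2*c)
r(n) = 6 - n (r(n) = 2 - (-4 + n) = 2 + (4 - n) = 6 - n)
U(O, R) = 8 - O (U(O, R) = (8 - 2*O) + O = 8 - O)
P(t) = -2 + 160*t
√(-43115 + P(-U(12, r(1)))) = √(-43115 + (-2 + 160*(-(8 - 1*12)))) = √(-43115 + (-2 + 160*(-(8 - 12)))) = √(-43115 + (-2 + 160*(-1*(-4)))) = √(-43115 + (-2 + 160*4)) = √(-43115 + (-2 + 640)) = √(-43115 + 638) = √(-42477) = I*√42477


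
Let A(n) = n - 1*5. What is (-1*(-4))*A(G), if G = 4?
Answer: -4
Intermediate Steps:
A(n) = -5 + n (A(n) = n - 5 = -5 + n)
(-1*(-4))*A(G) = (-1*(-4))*(-5 + 4) = 4*(-1) = -4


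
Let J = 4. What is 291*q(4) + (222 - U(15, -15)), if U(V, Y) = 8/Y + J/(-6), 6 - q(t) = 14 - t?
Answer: -4704/5 ≈ -940.80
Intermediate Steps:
q(t) = -8 + t (q(t) = 6 - (14 - t) = 6 + (-14 + t) = -8 + t)
U(V, Y) = -⅔ + 8/Y (U(V, Y) = 8/Y + 4/(-6) = 8/Y + 4*(-⅙) = 8/Y - ⅔ = -⅔ + 8/Y)
291*q(4) + (222 - U(15, -15)) = 291*(-8 + 4) + (222 - (-⅔ + 8/(-15))) = 291*(-4) + (222 - (-⅔ + 8*(-1/15))) = -1164 + (222 - (-⅔ - 8/15)) = -1164 + (222 - 1*(-6/5)) = -1164 + (222 + 6/5) = -1164 + 1116/5 = -4704/5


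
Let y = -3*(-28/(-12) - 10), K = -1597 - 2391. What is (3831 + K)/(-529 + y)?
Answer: 157/506 ≈ 0.31028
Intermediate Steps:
K = -3988
y = 23 (y = -3*(-28*(-1/12) - 10) = -3*(7/3 - 10) = -3*(-23/3) = 23)
(3831 + K)/(-529 + y) = (3831 - 3988)/(-529 + 23) = -157/(-506) = -157*(-1/506) = 157/506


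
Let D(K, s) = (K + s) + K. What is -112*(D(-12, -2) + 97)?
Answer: -7952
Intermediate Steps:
D(K, s) = s + 2*K
-112*(D(-12, -2) + 97) = -112*((-2 + 2*(-12)) + 97) = -112*((-2 - 24) + 97) = -112*(-26 + 97) = -112*71 = -7952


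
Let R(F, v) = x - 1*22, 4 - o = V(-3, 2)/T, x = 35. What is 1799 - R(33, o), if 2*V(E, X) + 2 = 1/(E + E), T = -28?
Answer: 1786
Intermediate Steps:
V(E, X) = -1 + 1/(4*E) (V(E, X) = -1 + 1/(2*(E + E)) = -1 + 1/(2*((2*E))) = -1 + (1/(2*E))/2 = -1 + 1/(4*E))
o = 1331/336 (o = 4 - (1/4 - 1*(-3))/(-3)/(-28) = 4 - (-(1/4 + 3)/3)*(-1)/28 = 4 - (-1/3*13/4)*(-1)/28 = 4 - (-13)*(-1)/(12*28) = 4 - 1*13/336 = 4 - 13/336 = 1331/336 ≈ 3.9613)
R(F, v) = 13 (R(F, v) = 35 - 1*22 = 35 - 22 = 13)
1799 - R(33, o) = 1799 - 1*13 = 1799 - 13 = 1786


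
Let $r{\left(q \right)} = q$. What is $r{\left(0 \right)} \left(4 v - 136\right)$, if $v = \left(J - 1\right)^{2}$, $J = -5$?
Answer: $0$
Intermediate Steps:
$v = 36$ ($v = \left(-5 - 1\right)^{2} = \left(-6\right)^{2} = 36$)
$r{\left(0 \right)} \left(4 v - 136\right) = 0 \left(4 \cdot 36 - 136\right) = 0 \left(144 - 136\right) = 0 \cdot 8 = 0$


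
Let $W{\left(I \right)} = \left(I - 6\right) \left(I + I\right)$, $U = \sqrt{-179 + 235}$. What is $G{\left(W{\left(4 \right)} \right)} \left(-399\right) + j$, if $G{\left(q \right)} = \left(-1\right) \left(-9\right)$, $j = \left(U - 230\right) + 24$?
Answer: $-3797 + 2 \sqrt{14} \approx -3789.5$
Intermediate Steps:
$U = 2 \sqrt{14}$ ($U = \sqrt{56} = 2 \sqrt{14} \approx 7.4833$)
$W{\left(I \right)} = 2 I \left(-6 + I\right)$ ($W{\left(I \right)} = \left(-6 + I\right) 2 I = 2 I \left(-6 + I\right)$)
$j = -206 + 2 \sqrt{14}$ ($j = \left(2 \sqrt{14} - 230\right) + 24 = \left(-230 + 2 \sqrt{14}\right) + 24 = -206 + 2 \sqrt{14} \approx -198.52$)
$G{\left(q \right)} = 9$
$G{\left(W{\left(4 \right)} \right)} \left(-399\right) + j = 9 \left(-399\right) - \left(206 - 2 \sqrt{14}\right) = -3591 - \left(206 - 2 \sqrt{14}\right) = -3797 + 2 \sqrt{14}$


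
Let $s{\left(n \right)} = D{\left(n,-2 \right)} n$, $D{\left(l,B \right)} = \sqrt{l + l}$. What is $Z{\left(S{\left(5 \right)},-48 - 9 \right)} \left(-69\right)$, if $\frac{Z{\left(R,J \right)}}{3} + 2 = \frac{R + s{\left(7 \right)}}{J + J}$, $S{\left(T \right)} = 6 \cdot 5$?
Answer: $\frac{8901}{19} + \frac{483 \sqrt{14}}{38} \approx 516.03$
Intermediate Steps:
$D{\left(l,B \right)} = \sqrt{2} \sqrt{l}$ ($D{\left(l,B \right)} = \sqrt{2 l} = \sqrt{2} \sqrt{l}$)
$s{\left(n \right)} = \sqrt{2} n^{\frac{3}{2}}$ ($s{\left(n \right)} = \sqrt{2} \sqrt{n} n = \sqrt{2} n^{\frac{3}{2}}$)
$S{\left(T \right)} = 30$
$Z{\left(R,J \right)} = -6 + \frac{3 \left(R + 7 \sqrt{14}\right)}{2 J}$ ($Z{\left(R,J \right)} = -6 + 3 \frac{R + \sqrt{2} \cdot 7^{\frac{3}{2}}}{J + J} = -6 + 3 \frac{R + \sqrt{2} \cdot 7 \sqrt{7}}{2 J} = -6 + 3 \left(R + 7 \sqrt{14}\right) \frac{1}{2 J} = -6 + 3 \frac{R + 7 \sqrt{14}}{2 J} = -6 + \frac{3 \left(R + 7 \sqrt{14}\right)}{2 J}$)
$Z{\left(S{\left(5 \right)},-48 - 9 \right)} \left(-69\right) = \frac{3 \left(30 - 4 \left(-48 - 9\right) + 7 \sqrt{14}\right)}{2 \left(-48 - 9\right)} \left(-69\right) = \frac{3 \left(30 - -228 + 7 \sqrt{14}\right)}{2 \left(-57\right)} \left(-69\right) = \frac{3}{2} \left(- \frac{1}{57}\right) \left(30 + 228 + 7 \sqrt{14}\right) \left(-69\right) = \frac{3}{2} \left(- \frac{1}{57}\right) \left(258 + 7 \sqrt{14}\right) \left(-69\right) = \left(- \frac{129}{19} - \frac{7 \sqrt{14}}{38}\right) \left(-69\right) = \frac{8901}{19} + \frac{483 \sqrt{14}}{38}$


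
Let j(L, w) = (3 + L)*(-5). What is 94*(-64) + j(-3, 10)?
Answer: -6016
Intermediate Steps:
j(L, w) = -15 - 5*L
94*(-64) + j(-3, 10) = 94*(-64) + (-15 - 5*(-3)) = -6016 + (-15 + 15) = -6016 + 0 = -6016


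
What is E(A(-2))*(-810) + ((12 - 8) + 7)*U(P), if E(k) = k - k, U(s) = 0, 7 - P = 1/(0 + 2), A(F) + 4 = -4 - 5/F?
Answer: 0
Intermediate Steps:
A(F) = -8 - 5/F (A(F) = -4 + (-4 - 5/F) = -8 - 5/F)
P = 13/2 (P = 7 - 1/(0 + 2) = 7 - 1/2 = 7 - 1*½ = 7 - ½ = 13/2 ≈ 6.5000)
E(k) = 0
E(A(-2))*(-810) + ((12 - 8) + 7)*U(P) = 0*(-810) + ((12 - 8) + 7)*0 = 0 + (4 + 7)*0 = 0 + 11*0 = 0 + 0 = 0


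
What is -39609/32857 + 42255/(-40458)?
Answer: -90632529/40282682 ≈ -2.2499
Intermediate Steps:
-39609/32857 + 42255/(-40458) = -39609*1/32857 + 42255*(-1/40458) = -39609/32857 - 14085/13486 = -90632529/40282682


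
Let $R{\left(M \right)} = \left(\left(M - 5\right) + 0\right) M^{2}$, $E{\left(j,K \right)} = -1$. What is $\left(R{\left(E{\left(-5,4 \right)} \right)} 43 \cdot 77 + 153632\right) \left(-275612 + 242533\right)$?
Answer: $-4424845514$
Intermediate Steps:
$R{\left(M \right)} = M^{2} \left(-5 + M\right)$ ($R{\left(M \right)} = \left(\left(-5 + M\right) + 0\right) M^{2} = \left(-5 + M\right) M^{2} = M^{2} \left(-5 + M\right)$)
$\left(R{\left(E{\left(-5,4 \right)} \right)} 43 \cdot 77 + 153632\right) \left(-275612 + 242533\right) = \left(\left(-1\right)^{2} \left(-5 - 1\right) 43 \cdot 77 + 153632\right) \left(-275612 + 242533\right) = \left(1 \left(-6\right) 43 \cdot 77 + 153632\right) \left(-33079\right) = \left(\left(-6\right) 43 \cdot 77 + 153632\right) \left(-33079\right) = \left(\left(-258\right) 77 + 153632\right) \left(-33079\right) = \left(-19866 + 153632\right) \left(-33079\right) = 133766 \left(-33079\right) = -4424845514$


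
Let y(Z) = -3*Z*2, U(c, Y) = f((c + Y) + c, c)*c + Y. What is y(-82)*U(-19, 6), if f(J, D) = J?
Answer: 302088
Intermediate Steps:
U(c, Y) = Y + c*(Y + 2*c) (U(c, Y) = ((c + Y) + c)*c + Y = ((Y + c) + c)*c + Y = (Y + 2*c)*c + Y = c*(Y + 2*c) + Y = Y + c*(Y + 2*c))
y(Z) = -6*Z
y(-82)*U(-19, 6) = (-6*(-82))*(6 - 19*(6 + 2*(-19))) = 492*(6 - 19*(6 - 38)) = 492*(6 - 19*(-32)) = 492*(6 + 608) = 492*614 = 302088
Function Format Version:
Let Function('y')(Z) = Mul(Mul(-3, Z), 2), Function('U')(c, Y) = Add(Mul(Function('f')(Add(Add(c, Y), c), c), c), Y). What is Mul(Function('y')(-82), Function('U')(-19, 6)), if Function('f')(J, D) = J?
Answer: 302088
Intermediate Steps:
Function('U')(c, Y) = Add(Y, Mul(c, Add(Y, Mul(2, c)))) (Function('U')(c, Y) = Add(Mul(Add(Add(c, Y), c), c), Y) = Add(Mul(Add(Add(Y, c), c), c), Y) = Add(Mul(Add(Y, Mul(2, c)), c), Y) = Add(Mul(c, Add(Y, Mul(2, c))), Y) = Add(Y, Mul(c, Add(Y, Mul(2, c)))))
Function('y')(Z) = Mul(-6, Z)
Mul(Function('y')(-82), Function('U')(-19, 6)) = Mul(Mul(-6, -82), Add(6, Mul(-19, Add(6, Mul(2, -19))))) = Mul(492, Add(6, Mul(-19, Add(6, -38)))) = Mul(492, Add(6, Mul(-19, -32))) = Mul(492, Add(6, 608)) = Mul(492, 614) = 302088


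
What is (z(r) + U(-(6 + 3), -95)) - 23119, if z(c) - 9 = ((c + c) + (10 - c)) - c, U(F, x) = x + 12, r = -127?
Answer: -23183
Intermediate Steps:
U(F, x) = 12 + x
z(c) = 19 (z(c) = 9 + (((c + c) + (10 - c)) - c) = 9 + ((2*c + (10 - c)) - c) = 9 + ((10 + c) - c) = 9 + 10 = 19)
(z(r) + U(-(6 + 3), -95)) - 23119 = (19 + (12 - 95)) - 23119 = (19 - 83) - 23119 = -64 - 23119 = -23183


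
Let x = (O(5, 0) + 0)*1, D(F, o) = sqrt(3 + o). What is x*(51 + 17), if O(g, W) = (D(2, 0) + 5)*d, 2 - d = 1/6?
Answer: 1870/3 + 374*sqrt(3)/3 ≈ 839.26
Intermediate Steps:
d = 11/6 (d = 2 - 1/6 = 11/6 ≈ 1.8333)
O(g, W) = 55/6 + 11*sqrt(3)/6 (O(g, W) = (sqrt(3 + 0) + 5)*(11/6) = (sqrt(3) + 5)*(11/6) = (5 + sqrt(3))*(11/6) = 55/6 + 11*sqrt(3)/6)
x = 55/6 + 11*sqrt(3)/6 (x = ((55/6 + 11*sqrt(3)/6) + 0)*1 = (55/6 + 11*sqrt(3)/6)*1 = 55/6 + 11*sqrt(3)/6 ≈ 12.342)
x*(51 + 17) = (55/6 + 11*sqrt(3)/6)*(51 + 17) = (55/6 + 11*sqrt(3)/6)*68 = 1870/3 + 374*sqrt(3)/3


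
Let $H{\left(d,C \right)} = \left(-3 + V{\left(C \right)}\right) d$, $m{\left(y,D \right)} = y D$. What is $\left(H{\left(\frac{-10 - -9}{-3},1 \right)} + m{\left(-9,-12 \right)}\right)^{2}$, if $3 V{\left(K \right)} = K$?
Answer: $\frac{929296}{81} \approx 11473.0$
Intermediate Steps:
$m{\left(y,D \right)} = D y$
$V{\left(K \right)} = \frac{K}{3}$
$H{\left(d,C \right)} = d \left(-3 + \frac{C}{3}\right)$ ($H{\left(d,C \right)} = \left(-3 + \frac{C}{3}\right) d = d \left(-3 + \frac{C}{3}\right)$)
$\left(H{\left(\frac{-10 - -9}{-3},1 \right)} + m{\left(-9,-12 \right)}\right)^{2} = \left(\frac{\frac{-10 - -9}{-3} \left(-9 + 1\right)}{3} - -108\right)^{2} = \left(\frac{1}{3} \left(-10 + 9\right) \left(- \frac{1}{3}\right) \left(-8\right) + 108\right)^{2} = \left(\frac{1}{3} \left(\left(-1\right) \left(- \frac{1}{3}\right)\right) \left(-8\right) + 108\right)^{2} = \left(\frac{1}{3} \cdot \frac{1}{3} \left(-8\right) + 108\right)^{2} = \left(- \frac{8}{9} + 108\right)^{2} = \left(\frac{964}{9}\right)^{2} = \frac{929296}{81}$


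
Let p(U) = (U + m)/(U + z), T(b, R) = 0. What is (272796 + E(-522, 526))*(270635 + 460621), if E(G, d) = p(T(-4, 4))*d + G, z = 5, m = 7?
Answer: 998202465312/5 ≈ 1.9964e+11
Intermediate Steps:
p(U) = (7 + U)/(5 + U) (p(U) = (U + 7)/(U + 5) = (7 + U)/(5 + U))
E(G, d) = G + 7*d/5 (E(G, d) = ((7 + 0)/(5 + 0))*d + G = (7/5)*d + G = ((⅕)*7)*d + G = 7*d/5 + G = G + 7*d/5)
(272796 + E(-522, 526))*(270635 + 460621) = (272796 + (-522 + (7/5)*526))*(270635 + 460621) = (272796 + (-522 + 3682/5))*731256 = (272796 + 1072/5)*731256 = (1365052/5)*731256 = 998202465312/5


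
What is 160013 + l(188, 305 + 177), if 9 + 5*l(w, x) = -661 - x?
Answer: 798913/5 ≈ 1.5978e+5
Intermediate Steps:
l(w, x) = -134 - x/5 (l(w, x) = -9/5 + (-661 - x)/5 = -9/5 + (-661/5 - x/5) = -134 - x/5)
160013 + l(188, 305 + 177) = 160013 + (-134 - (305 + 177)/5) = 160013 + (-134 - 1/5*482) = 160013 + (-134 - 482/5) = 160013 - 1152/5 = 798913/5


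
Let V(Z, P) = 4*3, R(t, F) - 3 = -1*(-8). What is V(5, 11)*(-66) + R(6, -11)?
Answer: -781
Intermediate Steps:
R(t, F) = 11 (R(t, F) = 3 - 1*(-8) = 3 + 8 = 11)
V(Z, P) = 12
V(5, 11)*(-66) + R(6, -11) = 12*(-66) + 11 = -792 + 11 = -781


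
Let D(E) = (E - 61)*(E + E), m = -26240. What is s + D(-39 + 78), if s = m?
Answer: -27956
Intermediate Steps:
s = -26240
D(E) = 2*E*(-61 + E) (D(E) = (-61 + E)*(2*E) = 2*E*(-61 + E))
s + D(-39 + 78) = -26240 + 2*(-39 + 78)*(-61 + (-39 + 78)) = -26240 + 2*39*(-61 + 39) = -26240 + 2*39*(-22) = -26240 - 1716 = -27956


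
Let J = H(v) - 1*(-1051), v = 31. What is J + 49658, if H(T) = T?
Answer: 50740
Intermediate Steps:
J = 1082 (J = 31 - 1*(-1051) = 31 + 1051 = 1082)
J + 49658 = 1082 + 49658 = 50740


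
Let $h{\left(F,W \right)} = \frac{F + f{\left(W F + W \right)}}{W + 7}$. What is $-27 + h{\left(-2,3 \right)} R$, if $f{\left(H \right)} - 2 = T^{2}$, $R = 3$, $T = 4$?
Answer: $- \frac{111}{5} \approx -22.2$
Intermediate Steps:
$f{\left(H \right)} = 18$ ($f{\left(H \right)} = 2 + 4^{2} = 2 + 16 = 18$)
$h{\left(F,W \right)} = \frac{18 + F}{7 + W}$ ($h{\left(F,W \right)} = \frac{F + 18}{W + 7} = \frac{18 + F}{7 + W}$)
$-27 + h{\left(-2,3 \right)} R = -27 + \frac{18 - 2}{7 + 3} \cdot 3 = -27 + \frac{1}{10} \cdot 16 \cdot 3 = -27 + \frac{8}{5} \cdot 3 = -27 + \frac{24}{5} = - \frac{111}{5}$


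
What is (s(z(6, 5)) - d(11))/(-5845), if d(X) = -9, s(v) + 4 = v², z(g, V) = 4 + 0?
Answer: -3/835 ≈ -0.0035928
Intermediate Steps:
z(g, V) = 4
s(v) = -4 + v²
(s(z(6, 5)) - d(11))/(-5845) = ((-4 + 4²) - 1*(-9))/(-5845) = ((-4 + 16) + 9)*(-1/5845) = (12 + 9)*(-1/5845) = 21*(-1/5845) = -3/835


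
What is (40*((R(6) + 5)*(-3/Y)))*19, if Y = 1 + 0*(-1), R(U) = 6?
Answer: -25080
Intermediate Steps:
Y = 1 (Y = 1 + 0 = 1)
(40*((R(6) + 5)*(-3/Y)))*19 = (40*((6 + 5)*(-3/1)))*19 = (40*(11*(-3*1)))*19 = (40*(11*(-3)))*19 = (40*(-33))*19 = -1320*19 = -25080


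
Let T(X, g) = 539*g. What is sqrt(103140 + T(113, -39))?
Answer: sqrt(82119) ≈ 286.56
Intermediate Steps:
sqrt(103140 + T(113, -39)) = sqrt(103140 + 539*(-39)) = sqrt(103140 - 21021) = sqrt(82119)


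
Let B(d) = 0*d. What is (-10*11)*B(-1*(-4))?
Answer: 0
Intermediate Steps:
B(d) = 0
(-10*11)*B(-1*(-4)) = -10*11*0 = -110*0 = 0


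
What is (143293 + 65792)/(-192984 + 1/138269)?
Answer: -5781994773/5336740939 ≈ -1.0834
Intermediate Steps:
(143293 + 65792)/(-192984 + 1/138269) = 209085/(-192984 + 1/138269) = 209085/(-26683704695/138269) = 209085*(-138269/26683704695) = -5781994773/5336740939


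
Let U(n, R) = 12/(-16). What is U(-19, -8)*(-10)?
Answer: 15/2 ≈ 7.5000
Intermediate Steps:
U(n, R) = -¾ (U(n, R) = 12*(-1/16) = -¾)
U(-19, -8)*(-10) = -¾*(-10) = 15/2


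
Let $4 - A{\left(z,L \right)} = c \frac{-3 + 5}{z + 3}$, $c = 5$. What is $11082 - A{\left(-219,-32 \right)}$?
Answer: $\frac{1196419}{108} \approx 11078.0$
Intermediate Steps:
$A{\left(z,L \right)} = 4 - \frac{10}{3 + z}$ ($A{\left(z,L \right)} = 4 - 5 \frac{-3 + 5}{z + 3} = 4 - 5 \frac{2}{3 + z} = 4 - \frac{10}{3 + z}$)
$11082 - A{\left(-219,-32 \right)} = 11082 - \frac{2 \left(1 + 2 \left(-219\right)\right)}{3 - 219} = 11082 - \frac{2 \left(1 - 438\right)}{-216} = 11082 - 2 \left(- \frac{1}{216}\right) \left(-437\right) = 11082 - \frac{437}{108} = \frac{1196419}{108}$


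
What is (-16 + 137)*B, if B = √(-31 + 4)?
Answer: 363*I*√3 ≈ 628.73*I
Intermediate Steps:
B = 3*I*√3 (B = √(-27) = 3*I*√3 ≈ 5.1962*I)
(-16 + 137)*B = (-16 + 137)*(3*I*√3) = 121*(3*I*√3) = 363*I*√3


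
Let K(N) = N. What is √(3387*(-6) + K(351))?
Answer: 3*I*√2219 ≈ 141.32*I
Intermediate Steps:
√(3387*(-6) + K(351)) = √(3387*(-6) + 351) = √(-20322 + 351) = √(-19971) = 3*I*√2219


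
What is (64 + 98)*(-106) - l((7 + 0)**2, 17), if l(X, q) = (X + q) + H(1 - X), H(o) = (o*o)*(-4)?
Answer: -8022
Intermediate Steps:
H(o) = -4*o**2 (H(o) = o**2*(-4) = -4*o**2)
l(X, q) = X + q - 4*(1 - X)**2 (l(X, q) = (X + q) - 4*(1 - X)**2 = X + q - 4*(1 - X)**2)
(64 + 98)*(-106) - l((7 + 0)**2, 17) = (64 + 98)*(-106) - ((7 + 0)**2 + 17 - 4*(-1 + (7 + 0)**2)**2) = 162*(-106) - (7**2 + 17 - 4*(-1 + 7**2)**2) = -17172 - (49 + 17 - 4*(-1 + 49)**2) = -17172 - (49 + 17 - 4*48**2) = -17172 - (49 + 17 - 4*2304) = -17172 - (49 + 17 - 9216) = -17172 - 1*(-9150) = -17172 + 9150 = -8022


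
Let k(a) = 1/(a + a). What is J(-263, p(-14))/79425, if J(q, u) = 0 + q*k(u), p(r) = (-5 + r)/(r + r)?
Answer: -3682/1509075 ≈ -0.0024399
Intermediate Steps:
k(a) = 1/(2*a)
p(r) = (-5 + r)/(2*r) (p(r) = (-5 + r)/((2*r)) = (-5 + r)*(1/(2*r)) = (-5 + r)/(2*r))
J(q, u) = q/(2*u) (J(q, u) = 0 + q*(1/(2*u)) = 0 + q/(2*u) = q/(2*u))
J(-263, p(-14))/79425 = ((½)*(-263)/((½)*(-5 - 14)/(-14)))/79425 = ((½)*(-263)/((½)*(-1/14)*(-19)))*(1/79425) = ((½)*(-263)/(19/28))*(1/79425) = ((½)*(-263)*(28/19))*(1/79425) = -3682/19*1/79425 = -3682/1509075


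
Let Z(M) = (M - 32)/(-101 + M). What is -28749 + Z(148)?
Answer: -1351087/47 ≈ -28747.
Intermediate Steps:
Z(M) = (-32 + M)/(-101 + M)
-28749 + Z(148) = -28749 + (-32 + 148)/(-101 + 148) = -28749 + 116/47 = -1351087/47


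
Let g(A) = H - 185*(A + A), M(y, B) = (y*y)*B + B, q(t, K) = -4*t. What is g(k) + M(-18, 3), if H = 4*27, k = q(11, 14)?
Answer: 17363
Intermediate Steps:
k = -44 (k = -4*11 = -44)
M(y, B) = B + B*y**2 (M(y, B) = y**2*B + B = B*y**2 + B = B + B*y**2)
H = 108
g(A) = 108 - 370*A (g(A) = 108 - 185*(A + A) = 108 - 185*2*A = 108 - 370*A)
g(k) + M(-18, 3) = (108 - 370*(-44)) + 3*(1 + (-18)**2) = (108 + 16280) + 3*(1 + 324) = 16388 + 3*325 = 16388 + 975 = 17363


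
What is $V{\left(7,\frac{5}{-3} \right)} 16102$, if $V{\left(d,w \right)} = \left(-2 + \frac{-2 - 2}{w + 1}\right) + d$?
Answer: $177122$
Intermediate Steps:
$V{\left(d,w \right)} = -2 + d - \frac{4}{1 + w}$ ($V{\left(d,w \right)} = \left(-2 - \frac{4}{1 + w}\right) + d = -2 + d - \frac{4}{1 + w}$)
$V{\left(7,\frac{5}{-3} \right)} 16102 = \frac{-6 + 7 - 2 \frac{5}{-3} + 7 \frac{5}{-3}}{1 + \frac{5}{-3}} \cdot 16102 = \frac{-6 + 7 - 2 \cdot 5 \left(- \frac{1}{3}\right) + 7 \cdot 5 \left(- \frac{1}{3}\right)}{1 + 5 \left(- \frac{1}{3}\right)} 16102 = \frac{-6 + 7 - - \frac{10}{3} + 7 \left(- \frac{5}{3}\right)}{1 - \frac{5}{3}} \cdot 16102 = \frac{-6 + 7 + \frac{10}{3} - \frac{35}{3}}{- \frac{2}{3}} \cdot 16102 = \left(- \frac{3}{2}\right) \left(- \frac{22}{3}\right) 16102 = 11 \cdot 16102 = 177122$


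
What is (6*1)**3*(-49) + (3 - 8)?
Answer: -10589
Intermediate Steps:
(6*1)**3*(-49) + (3 - 8) = 6**3*(-49) - 5 = 216*(-49) - 5 = -10584 - 5 = -10589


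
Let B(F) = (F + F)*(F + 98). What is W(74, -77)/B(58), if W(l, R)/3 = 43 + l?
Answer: 9/464 ≈ 0.019397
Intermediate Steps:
W(l, R) = 129 + 3*l (W(l, R) = 3*(43 + l) = 129 + 3*l)
B(F) = 2*F*(98 + F) (B(F) = (2*F)*(98 + F) = 2*F*(98 + F))
W(74, -77)/B(58) = (129 + 3*74)/((2*58*(98 + 58))) = (129 + 222)/((2*58*156)) = 351/18096 = 351*(1/18096) = 9/464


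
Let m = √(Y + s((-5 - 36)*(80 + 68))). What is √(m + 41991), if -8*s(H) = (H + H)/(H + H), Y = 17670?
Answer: √(167964 + √282718)/2 ≈ 205.24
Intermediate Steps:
s(H) = -⅛ (s(H) = -(H + H)/(8*(H + H)) = -2*H/(8*(2*H)) = -2*H*1/(2*H)/8 = -⅛*1 = -⅛)
m = √282718/4 (m = √(17670 - ⅛) = √(141359/8) = √282718/4 ≈ 132.93)
√(m + 41991) = √(√282718/4 + 41991) = √(41991 + √282718/4)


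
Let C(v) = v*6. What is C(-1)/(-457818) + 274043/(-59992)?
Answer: -20910243037/4577569576 ≈ -4.5680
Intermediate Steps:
C(v) = 6*v
C(-1)/(-457818) + 274043/(-59992) = (6*(-1))/(-457818) + 274043/(-59992) = -6*(-1/457818) + 274043*(-1/59992) = 1/76303 - 274043/59992 = -20910243037/4577569576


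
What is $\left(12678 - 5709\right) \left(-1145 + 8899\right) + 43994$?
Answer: $54081620$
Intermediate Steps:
$\left(12678 - 5709\right) \left(-1145 + 8899\right) + 43994 = 6969 \cdot 7754 + 43994 = 54037626 + 43994 = 54081620$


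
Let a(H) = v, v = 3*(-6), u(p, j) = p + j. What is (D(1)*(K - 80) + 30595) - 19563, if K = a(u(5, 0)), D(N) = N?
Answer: 10934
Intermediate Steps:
u(p, j) = j + p
v = -18
a(H) = -18
K = -18
(D(1)*(K - 80) + 30595) - 19563 = (1*(-18 - 80) + 30595) - 19563 = (1*(-98) + 30595) - 19563 = (-98 + 30595) - 19563 = 30497 - 19563 = 10934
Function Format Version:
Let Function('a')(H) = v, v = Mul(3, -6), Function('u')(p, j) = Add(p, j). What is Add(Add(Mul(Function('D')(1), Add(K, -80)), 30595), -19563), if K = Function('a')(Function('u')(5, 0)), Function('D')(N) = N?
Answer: 10934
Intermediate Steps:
Function('u')(p, j) = Add(j, p)
v = -18
Function('a')(H) = -18
K = -18
Add(Add(Mul(Function('D')(1), Add(K, -80)), 30595), -19563) = Add(Add(Mul(1, Add(-18, -80)), 30595), -19563) = Add(Add(Mul(1, -98), 30595), -19563) = Add(Add(-98, 30595), -19563) = Add(30497, -19563) = 10934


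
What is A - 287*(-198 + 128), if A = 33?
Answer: 20123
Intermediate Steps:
A - 287*(-198 + 128) = 33 - 287*(-198 + 128) = 33 - 287*(-70) = 33 + 20090 = 20123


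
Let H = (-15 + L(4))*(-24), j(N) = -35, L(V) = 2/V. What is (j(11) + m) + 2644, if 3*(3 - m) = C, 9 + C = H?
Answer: 2499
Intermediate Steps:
H = 348 (H = (-15 + 2/4)*(-24) = (-15 + 2*(¼))*(-24) = (-15 + ½)*(-24) = -29/2*(-24) = 348)
C = 339 (C = -9 + 348 = 339)
m = -110 (m = 3 - ⅓*339 = 3 - 113 = -110)
(j(11) + m) + 2644 = (-35 - 110) + 2644 = -145 + 2644 = 2499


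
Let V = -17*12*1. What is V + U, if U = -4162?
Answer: -4366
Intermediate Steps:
V = -204 (V = -204*1 = -204)
V + U = -204 - 4162 = -4366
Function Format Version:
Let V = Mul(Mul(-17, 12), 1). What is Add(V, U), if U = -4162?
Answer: -4366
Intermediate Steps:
V = -204 (V = Mul(-204, 1) = -204)
Add(V, U) = Add(-204, -4162) = -4366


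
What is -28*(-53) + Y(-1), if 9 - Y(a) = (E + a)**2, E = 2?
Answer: 1492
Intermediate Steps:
Y(a) = 9 - (2 + a)**2
-28*(-53) + Y(-1) = -28*(-53) + (9 - (2 - 1)**2) = 1484 + (9 - 1*1**2) = 1484 + (9 - 1*1) = 1484 + (9 - 1) = 1484 + 8 = 1492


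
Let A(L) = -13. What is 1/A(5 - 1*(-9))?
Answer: -1/13 ≈ -0.076923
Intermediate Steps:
1/A(5 - 1*(-9)) = 1/(-13) = -1/13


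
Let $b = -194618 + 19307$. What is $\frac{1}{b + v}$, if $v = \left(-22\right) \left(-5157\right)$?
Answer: $- \frac{1}{61857} \approx -1.6166 \cdot 10^{-5}$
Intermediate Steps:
$v = 113454$
$b = -175311$
$\frac{1}{b + v} = \frac{1}{-175311 + 113454} = \frac{1}{-61857} = - \frac{1}{61857}$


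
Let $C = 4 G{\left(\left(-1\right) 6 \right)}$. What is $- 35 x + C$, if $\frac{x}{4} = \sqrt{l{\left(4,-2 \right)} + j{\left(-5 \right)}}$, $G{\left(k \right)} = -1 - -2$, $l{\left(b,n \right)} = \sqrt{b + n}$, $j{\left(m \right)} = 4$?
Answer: $4 - 140 \sqrt{4 + \sqrt{2}} \approx -321.76$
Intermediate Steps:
$G{\left(k \right)} = 1$ ($G{\left(k \right)} = -1 + 2 = 1$)
$x = 4 \sqrt{4 + \sqrt{2}}$ ($x = 4 \sqrt{\sqrt{4 - 2} + 4} = 4 \sqrt{\sqrt{2} + 4} = 4 \sqrt{4 + \sqrt{2}} \approx 9.3074$)
$C = 4$ ($C = 4 \cdot 1 = 4$)
$- 35 x + C = - 35 \cdot 4 \sqrt{4 + \sqrt{2}} + 4 = - 140 \sqrt{4 + \sqrt{2}} + 4 = 4 - 140 \sqrt{4 + \sqrt{2}}$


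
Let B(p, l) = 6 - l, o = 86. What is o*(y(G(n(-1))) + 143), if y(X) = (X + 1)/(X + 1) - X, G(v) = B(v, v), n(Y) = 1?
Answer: 11954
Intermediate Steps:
G(v) = 6 - v
y(X) = 1 - X (y(X) = (1 + X)/(1 + X) - X = 1 - X)
o*(y(G(n(-1))) + 143) = 86*((1 - (6 - 1*1)) + 143) = 86*((1 - (6 - 1)) + 143) = 86*((1 - 1*5) + 143) = 86*((1 - 5) + 143) = 86*(-4 + 143) = 86*139 = 11954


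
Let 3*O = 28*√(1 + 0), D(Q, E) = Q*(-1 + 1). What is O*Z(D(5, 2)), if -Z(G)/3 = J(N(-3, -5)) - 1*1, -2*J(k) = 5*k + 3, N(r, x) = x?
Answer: -280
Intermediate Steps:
D(Q, E) = 0 (D(Q, E) = Q*0 = 0)
J(k) = -3/2 - 5*k/2 (J(k) = -(5*k + 3)/2 = -(3 + 5*k)/2 = -3/2 - 5*k/2)
Z(G) = -30 (Z(G) = -3*((-3/2 - 5/2*(-5)) - 1*1) = -3*((-3/2 + 25/2) - 1) = -3*(11 - 1) = -3*10 = -30)
O = 28/3 (O = (28*√(1 + 0))/3 = (28*√1)/3 = (28*1)/3 = (⅓)*28 = 28/3 ≈ 9.3333)
O*Z(D(5, 2)) = (28/3)*(-30) = -280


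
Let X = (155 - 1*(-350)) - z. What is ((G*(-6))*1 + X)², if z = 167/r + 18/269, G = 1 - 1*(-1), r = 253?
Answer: 1122425814885376/4631755249 ≈ 2.4233e+5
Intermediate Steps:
G = 2 (G = 1 + 1 = 2)
z = 49477/68057 (z = 167/253 + 18/269 = 49477/68057 ≈ 0.72699)
X = 34319308/68057 (X = (155 - 1*(-350)) - 1*49477/68057 = (155 + 350) - 49477/68057 = 505 - 49477/68057 = 34319308/68057 ≈ 504.27)
((G*(-6))*1 + X)² = ((2*(-6))*1 + 34319308/68057)² = (-12*1 + 34319308/68057)² = (-12 + 34319308/68057)² = (33502624/68057)² = 1122425814885376/4631755249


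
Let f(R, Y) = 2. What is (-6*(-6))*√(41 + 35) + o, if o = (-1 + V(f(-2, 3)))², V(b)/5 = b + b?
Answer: 361 + 72*√19 ≈ 674.84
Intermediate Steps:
V(b) = 10*b (V(b) = 5*(b + b) = 5*(2*b) = 10*b)
o = 361 (o = (-1 + 10*2)² = (-1 + 20)² = 19² = 361)
(-6*(-6))*√(41 + 35) + o = (-6*(-6))*√(41 + 35) + 361 = 36*√76 + 361 = 36*(2*√19) + 361 = 72*√19 + 361 = 361 + 72*√19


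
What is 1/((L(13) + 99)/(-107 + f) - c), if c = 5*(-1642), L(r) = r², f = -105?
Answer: 53/435063 ≈ 0.00012182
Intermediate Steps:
c = -8210
1/((L(13) + 99)/(-107 + f) - c) = 1/((13² + 99)/(-107 - 105) - 1*(-8210)) = 1/((169 + 99)/(-212) + 8210) = 1/(268*(-1/212) + 8210) = 1/(-67/53 + 8210) = 1/(435063/53) = 53/435063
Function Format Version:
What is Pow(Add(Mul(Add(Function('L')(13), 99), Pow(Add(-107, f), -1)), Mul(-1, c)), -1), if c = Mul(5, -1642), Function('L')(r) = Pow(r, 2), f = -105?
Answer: Rational(53, 435063) ≈ 0.00012182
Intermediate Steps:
c = -8210
Pow(Add(Mul(Add(Function('L')(13), 99), Pow(Add(-107, f), -1)), Mul(-1, c)), -1) = Pow(Add(Mul(Add(Pow(13, 2), 99), Pow(Add(-107, -105), -1)), Mul(-1, -8210)), -1) = Pow(Add(Mul(Add(169, 99), Pow(-212, -1)), 8210), -1) = Pow(Add(Mul(268, Rational(-1, 212)), 8210), -1) = Pow(Add(Rational(-67, 53), 8210), -1) = Pow(Rational(435063, 53), -1) = Rational(53, 435063)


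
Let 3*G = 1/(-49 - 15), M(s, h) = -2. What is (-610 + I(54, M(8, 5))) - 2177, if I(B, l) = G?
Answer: -535105/192 ≈ -2787.0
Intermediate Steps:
G = -1/192 (G = 1/(3*(-49 - 15)) = (1/3)/(-64) = (1/3)*(-1/64) = -1/192 ≈ -0.0052083)
I(B, l) = -1/192
(-610 + I(54, M(8, 5))) - 2177 = (-610 - 1/192) - 2177 = -117121/192 - 2177 = -535105/192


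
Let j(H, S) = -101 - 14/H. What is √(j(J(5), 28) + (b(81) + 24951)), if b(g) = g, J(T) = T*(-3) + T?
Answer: √623310/5 ≈ 157.90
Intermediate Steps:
J(T) = -2*T (J(T) = -3*T + T = -2*T)
j(H, S) = -101 - 14/H
√(j(J(5), 28) + (b(81) + 24951)) = √((-101 - 14/((-2*5))) + (81 + 24951)) = √((-101 - 14/(-10)) + 25032) = √((-101 - 14*(-⅒)) + 25032) = √((-101 + 7/5) + 25032) = √(-498/5 + 25032) = √(124662/5) = √623310/5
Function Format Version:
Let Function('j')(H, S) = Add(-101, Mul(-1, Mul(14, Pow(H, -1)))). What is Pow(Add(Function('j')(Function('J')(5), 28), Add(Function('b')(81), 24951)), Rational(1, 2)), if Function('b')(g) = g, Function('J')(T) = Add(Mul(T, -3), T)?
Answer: Mul(Rational(1, 5), Pow(623310, Rational(1, 2))) ≈ 157.90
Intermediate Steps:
Function('J')(T) = Mul(-2, T) (Function('J')(T) = Add(Mul(-3, T), T) = Mul(-2, T))
Function('j')(H, S) = Add(-101, Mul(-14, Pow(H, -1)))
Pow(Add(Function('j')(Function('J')(5), 28), Add(Function('b')(81), 24951)), Rational(1, 2)) = Pow(Add(Add(-101, Mul(-14, Pow(Mul(-2, 5), -1))), Add(81, 24951)), Rational(1, 2)) = Pow(Add(Add(-101, Mul(-14, Pow(-10, -1))), 25032), Rational(1, 2)) = Pow(Add(Add(-101, Mul(-14, Rational(-1, 10))), 25032), Rational(1, 2)) = Pow(Add(Add(-101, Rational(7, 5)), 25032), Rational(1, 2)) = Pow(Add(Rational(-498, 5), 25032), Rational(1, 2)) = Pow(Rational(124662, 5), Rational(1, 2)) = Mul(Rational(1, 5), Pow(623310, Rational(1, 2)))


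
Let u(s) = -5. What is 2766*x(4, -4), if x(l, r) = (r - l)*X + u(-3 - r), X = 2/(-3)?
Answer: 922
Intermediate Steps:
X = -2/3 (X = 2*(-1/3) = -2/3 ≈ -0.66667)
x(l, r) = -5 - 2*r/3 + 2*l/3 (x(l, r) = (r - l)*(-2/3) - 5 = (-2*r/3 + 2*l/3) - 5 = -5 - 2*r/3 + 2*l/3)
2766*x(4, -4) = 2766*(-5 - 2/3*(-4) + (2/3)*4) = 2766*(-5 + 8/3 + 8/3) = 2766*(1/3) = 922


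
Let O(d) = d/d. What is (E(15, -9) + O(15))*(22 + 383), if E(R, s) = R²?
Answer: 91530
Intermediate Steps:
O(d) = 1
(E(15, -9) + O(15))*(22 + 383) = (15² + 1)*(22 + 383) = (225 + 1)*405 = 226*405 = 91530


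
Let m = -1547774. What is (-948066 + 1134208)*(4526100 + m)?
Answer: 554391558292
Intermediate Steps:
(-948066 + 1134208)*(4526100 + m) = (-948066 + 1134208)*(4526100 - 1547774) = 186142*2978326 = 554391558292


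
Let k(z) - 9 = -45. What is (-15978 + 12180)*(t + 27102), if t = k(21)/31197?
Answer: -1070404339428/10399 ≈ -1.0293e+8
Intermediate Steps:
k(z) = -36 (k(z) = 9 - 45 = -36)
t = -12/10399 (t = -36/31197 = -36*1/31197 = -12/10399 ≈ -0.0011540)
(-15978 + 12180)*(t + 27102) = (-15978 + 12180)*(-12/10399 + 27102) = -3798*281833686/10399 = -1070404339428/10399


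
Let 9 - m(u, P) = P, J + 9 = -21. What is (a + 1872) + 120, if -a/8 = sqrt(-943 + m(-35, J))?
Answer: 1992 - 16*I*sqrt(226) ≈ 1992.0 - 240.53*I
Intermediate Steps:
J = -30 (J = -9 - 21 = -30)
m(u, P) = 9 - P
a = -16*I*sqrt(226) (a = -8*sqrt(-943 + (9 - 1*(-30))) = -8*sqrt(-943 + (9 + 30)) = -8*sqrt(-943 + 39) = -16*I*sqrt(226) ≈ -240.53*I)
(a + 1872) + 120 = (-16*I*sqrt(226) + 1872) + 120 = (1872 - 16*I*sqrt(226)) + 120 = 1992 - 16*I*sqrt(226)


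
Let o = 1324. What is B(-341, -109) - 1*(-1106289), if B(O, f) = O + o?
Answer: 1107272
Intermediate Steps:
B(O, f) = 1324 + O (B(O, f) = O + 1324 = 1324 + O)
B(-341, -109) - 1*(-1106289) = (1324 - 341) - 1*(-1106289) = 983 + 1106289 = 1107272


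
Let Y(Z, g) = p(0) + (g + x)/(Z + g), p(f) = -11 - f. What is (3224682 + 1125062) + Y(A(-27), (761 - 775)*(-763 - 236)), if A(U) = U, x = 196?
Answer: 60717937129/13959 ≈ 4.3497e+6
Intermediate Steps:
Y(Z, g) = -11 + (196 + g)/(Z + g) (Y(Z, g) = (-11 - 1*0) + (g + 196)/(Z + g) = (-11 + 0) + (196 + g)/(Z + g) = -11 + (196 + g)/(Z + g))
(3224682 + 1125062) + Y(A(-27), (761 - 775)*(-763 - 236)) = (3224682 + 1125062) + (196 - 11*(-27) - 10*(761 - 775)*(-763 - 236))/(-27 + (761 - 775)*(-763 - 236)) = 4349744 + (196 + 297 - (-140)*(-999))/(-27 - 14*(-999)) = 4349744 + (196 + 297 - 10*13986)/(-27 + 13986) = 4349744 + (196 + 297 - 139860)/13959 = 4349744 + (1/13959)*(-139367) = 4349744 - 139367/13959 = 60717937129/13959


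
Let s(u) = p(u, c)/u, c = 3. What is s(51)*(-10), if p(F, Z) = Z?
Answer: -10/17 ≈ -0.58823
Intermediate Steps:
s(u) = 3/u
s(51)*(-10) = (3/51)*(-10) = (3*(1/51))*(-10) = (1/17)*(-10) = -10/17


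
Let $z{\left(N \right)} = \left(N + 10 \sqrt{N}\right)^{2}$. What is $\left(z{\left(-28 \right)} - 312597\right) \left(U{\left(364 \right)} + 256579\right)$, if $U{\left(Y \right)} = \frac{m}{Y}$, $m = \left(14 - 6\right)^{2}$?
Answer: $- \frac{565062009705}{7} - \frac{3735792800 i \sqrt{7}}{13} \approx -8.0723 \cdot 10^{10} - 7.6031 \cdot 10^{8} i$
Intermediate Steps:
$m = 64$ ($m = 8^{2} = 64$)
$U{\left(Y \right)} = \frac{64}{Y}$
$\left(z{\left(-28 \right)} - 312597\right) \left(U{\left(364 \right)} + 256579\right) = \left(\left(-28 + 10 \sqrt{-28}\right)^{2} - 312597\right) \left(\frac{64}{364} + 256579\right) = \left(\left(-28 + 10 \cdot 2 i \sqrt{7}\right)^{2} - 312597\right) \left(64 \cdot \frac{1}{364} + 256579\right) = \left(\left(-28 + 20 i \sqrt{7}\right)^{2} - 312597\right) \left(\frac{16}{91} + 256579\right) = \left(-312597 + \left(-28 + 20 i \sqrt{7}\right)^{2}\right) \frac{23348705}{91} = - \frac{7298735136885}{91} + \frac{23348705 \left(-28 + 20 i \sqrt{7}\right)^{2}}{91}$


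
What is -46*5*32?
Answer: -7360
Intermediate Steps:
-46*5*32 = -230*32 = -7360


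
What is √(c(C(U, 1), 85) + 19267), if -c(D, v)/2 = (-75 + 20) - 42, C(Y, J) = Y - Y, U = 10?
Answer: √19461 ≈ 139.50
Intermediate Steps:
C(Y, J) = 0
c(D, v) = 194 (c(D, v) = -2*((-75 + 20) - 42) = -2*(-55 - 42) = -2*(-97) = 194)
√(c(C(U, 1), 85) + 19267) = √(194 + 19267) = √19461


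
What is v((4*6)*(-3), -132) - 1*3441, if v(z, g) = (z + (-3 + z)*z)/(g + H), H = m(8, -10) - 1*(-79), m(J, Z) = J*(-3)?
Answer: -270285/77 ≈ -3510.2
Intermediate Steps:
m(J, Z) = -3*J
H = 55 (H = -3*8 - 1*(-79) = -24 + 79 = 55)
v(z, g) = (z + z*(-3 + z))/(55 + g) (v(z, g) = (z + (-3 + z)*z)/(g + 55) = (z + z*(-3 + z))/(55 + g))
v((4*6)*(-3), -132) - 1*3441 = ((4*6)*(-3))*(-2 + (4*6)*(-3))/(55 - 132) - 1*3441 = (24*(-3))*(-2 + 24*(-3))/(-77) - 3441 = -72*(-1/77)*(-2 - 72) - 3441 = -72*(-1/77)*(-74) - 3441 = -5328/77 - 3441 = -270285/77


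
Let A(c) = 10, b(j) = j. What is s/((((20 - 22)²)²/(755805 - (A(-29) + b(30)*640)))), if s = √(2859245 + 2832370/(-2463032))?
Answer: 2209785*√120456103934880285/9852128 ≈ 7.7846e+7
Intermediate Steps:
s = 3*√120456103934880285/615758 (s = √(2859245 + 2832370*(-1/2463032)) = √(2859245 - 1416185/1231516) = √(3521204549235/1231516) = 3*√120456103934880285/615758 ≈ 1690.9)
s/((((20 - 22)²)²/(755805 - (A(-29) + b(30)*640)))) = (3*√120456103934880285/615758)/((((20 - 22)²)²/(755805 - (10 + 30*640)))) = (3*√120456103934880285/615758)/((((-2)²)²/(755805 - (10 + 19200)))) = (3*√120456103934880285/615758)/((4²/(755805 - 1*19210))) = (3*√120456103934880285/615758)/((16/(755805 - 19210))) = (3*√120456103934880285/615758)/((16/736595)) = (3*√120456103934880285/615758)/((16*(1/736595))) = (3*√120456103934880285/615758)/(16/736595) = (3*√120456103934880285/615758)*(736595/16) = 2209785*√120456103934880285/9852128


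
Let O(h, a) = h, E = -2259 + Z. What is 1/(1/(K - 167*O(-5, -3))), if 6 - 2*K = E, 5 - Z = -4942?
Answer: -506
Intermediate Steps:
Z = 4947 (Z = 5 - 1*(-4942) = 5 + 4942 = 4947)
E = 2688 (E = -2259 + 4947 = 2688)
K = -1341 (K = 3 - ½*2688 = 3 - 1344 = -1341)
1/(1/(K - 167*O(-5, -3))) = 1/(1/(-1341 - 167*(-5))) = 1/(1/(-1341 + 835)) = 1/(1/(-506)) = 1/(-1/506) = -506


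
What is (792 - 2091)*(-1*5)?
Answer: 6495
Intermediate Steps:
(792 - 2091)*(-1*5) = -1299*(-5) = 6495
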